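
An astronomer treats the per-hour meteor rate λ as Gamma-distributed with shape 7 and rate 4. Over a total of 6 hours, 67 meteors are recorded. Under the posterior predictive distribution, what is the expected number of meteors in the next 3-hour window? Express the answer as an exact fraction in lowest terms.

111/5

Total count 67 over total exposure 6 hours.
The Gamma prior is conjugate for the Poisson rate, so λ | data ~ Gamma(7+67, 4+6) = Gamma(74, 10).
Predictive mean over a 3-hour window = T·E[λ|data] = 3·74/10 = 111/5.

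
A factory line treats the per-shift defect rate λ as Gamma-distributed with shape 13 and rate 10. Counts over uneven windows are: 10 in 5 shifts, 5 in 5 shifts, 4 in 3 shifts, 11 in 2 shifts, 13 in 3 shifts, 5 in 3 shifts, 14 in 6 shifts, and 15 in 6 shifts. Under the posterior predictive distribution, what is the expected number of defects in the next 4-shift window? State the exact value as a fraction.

Total count: 10 + 5 + 4 + 11 + 13 + 5 + 14 + 15 = 77.
Total exposure: 5 + 5 + 3 + 2 + 3 + 3 + 6 + 6 = 33 shifts.
Posterior: α' = 13 + 77 = 90, β' = 10 + 33 = 43.
Predictive mean over a 4-shift window = T·E[λ|data] = 4·90/43 = 360/43.

360/43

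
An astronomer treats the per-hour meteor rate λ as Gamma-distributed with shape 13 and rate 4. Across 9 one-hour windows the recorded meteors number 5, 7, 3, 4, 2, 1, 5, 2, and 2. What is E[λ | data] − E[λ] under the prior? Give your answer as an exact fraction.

Total count: 5 + 7 + 3 + 4 + 2 + 1 + 5 + 2 + 2 = 31.
Total exposure: 9 hours.
Conjugate update: add total count to the shape and total exposure to the rate, giving Gamma(44, 13).
Posterior mean = 44/13 = 44/13; prior mean = 13/4 = 13/4. Difference = 44/13 − 13/4 = 7/52.

7/52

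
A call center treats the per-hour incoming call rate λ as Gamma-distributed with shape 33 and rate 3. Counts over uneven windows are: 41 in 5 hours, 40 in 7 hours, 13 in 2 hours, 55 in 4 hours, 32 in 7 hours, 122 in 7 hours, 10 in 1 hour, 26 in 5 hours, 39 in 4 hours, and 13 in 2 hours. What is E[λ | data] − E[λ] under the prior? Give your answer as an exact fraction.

-93/47

Total count: 41 + 40 + 13 + 55 + 32 + 122 + 10 + 26 + 39 + 13 = 391.
Total exposure: 5 + 7 + 2 + 4 + 7 + 7 + 1 + 5 + 4 + 2 = 44 hours.
Gamma(α, β) with Poisson data over total exposure Σt gives posterior Gamma(α+Σx, β+Σt) = Gamma(424, 47).
Posterior mean = 424/47 = 424/47; prior mean = 33/3 = 11. Difference = 424/47 − 11 = -93/47.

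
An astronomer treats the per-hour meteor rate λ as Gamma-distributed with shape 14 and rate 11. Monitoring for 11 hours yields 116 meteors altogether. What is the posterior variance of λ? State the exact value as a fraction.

65/242

Total count 116 over total exposure 11 hours.
The Gamma prior is conjugate for the Poisson rate, so λ | data ~ Gamma(14+116, 11+11) = Gamma(130, 22).
Posterior variance = α'/β'² = 130/484 = 65/242.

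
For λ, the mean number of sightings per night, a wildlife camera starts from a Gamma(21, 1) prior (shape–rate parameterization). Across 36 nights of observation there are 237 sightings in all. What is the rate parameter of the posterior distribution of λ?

37

Total count 237 over total exposure 36 nights.
The Gamma prior is conjugate for the Poisson rate, so λ | data ~ Gamma(21+237, 1+36) = Gamma(258, 37).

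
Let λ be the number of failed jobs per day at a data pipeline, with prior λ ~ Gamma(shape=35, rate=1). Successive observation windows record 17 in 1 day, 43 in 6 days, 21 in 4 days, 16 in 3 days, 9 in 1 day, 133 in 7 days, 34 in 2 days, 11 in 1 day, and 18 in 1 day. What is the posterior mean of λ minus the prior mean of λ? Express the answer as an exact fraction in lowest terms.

-608/27

Total count: 17 + 43 + 21 + 16 + 9 + 133 + 34 + 11 + 18 = 302.
Total exposure: 1 + 6 + 4 + 3 + 1 + 7 + 2 + 1 + 1 = 26 days.
Gamma(α, β) with Poisson data over total exposure Σt gives posterior Gamma(α+Σx, β+Σt) = Gamma(337, 27).
Posterior mean = 337/27 = 337/27; prior mean = 35/1 = 35. Difference = 337/27 − 35 = -608/27.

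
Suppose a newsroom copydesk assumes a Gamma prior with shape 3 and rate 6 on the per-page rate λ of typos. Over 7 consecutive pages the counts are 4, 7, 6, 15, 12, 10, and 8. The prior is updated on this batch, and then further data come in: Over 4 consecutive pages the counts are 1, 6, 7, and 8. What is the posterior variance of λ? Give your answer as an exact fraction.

Total count: 4 + 7 + 6 + 15 + 12 + 10 + 8 = 62.
Total exposure: 7 pages.
After the first batch: Gamma(3 + 62, 6 + 7) = Gamma(65, 13).
Total count: 1 + 6 + 7 + 8 = 22.
Total exposure: 4 pages.
After the second batch: Gamma(65 + 22, 13 + 4) = Gamma(87, 17).
Posterior variance = α'/β'² = 87/289.

87/289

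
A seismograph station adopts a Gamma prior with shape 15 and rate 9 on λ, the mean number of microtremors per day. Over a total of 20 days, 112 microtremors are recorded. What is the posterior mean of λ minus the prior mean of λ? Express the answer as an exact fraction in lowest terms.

236/87

Total count 112 over total exposure 20 days.
The Gamma prior is conjugate for the Poisson rate, so λ | data ~ Gamma(15+112, 9+20) = Gamma(127, 29).
Posterior mean = 127/29 = 127/29; prior mean = 15/9 = 5/3. Difference = 127/29 − 5/3 = 236/87.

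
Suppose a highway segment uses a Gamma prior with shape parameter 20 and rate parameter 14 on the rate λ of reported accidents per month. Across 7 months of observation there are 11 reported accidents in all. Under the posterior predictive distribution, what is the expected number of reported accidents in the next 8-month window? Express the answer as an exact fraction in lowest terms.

248/21

Total count 11 over total exposure 7 months.
By Gamma–Poisson conjugacy, the posterior is Gamma(α + Σx, β + Σt) = Gamma(20 + 11, 14 + 7) = Gamma(31, 21).
Predictive mean over an 8-month window = T·E[λ|data] = 8·31/21 = 248/21.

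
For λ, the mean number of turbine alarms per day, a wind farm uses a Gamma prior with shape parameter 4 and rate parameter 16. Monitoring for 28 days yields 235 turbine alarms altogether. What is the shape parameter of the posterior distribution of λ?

239

Total count 235 over total exposure 28 days.
Conjugate update: add total count to the shape and total exposure to the rate, giving Gamma(239, 44).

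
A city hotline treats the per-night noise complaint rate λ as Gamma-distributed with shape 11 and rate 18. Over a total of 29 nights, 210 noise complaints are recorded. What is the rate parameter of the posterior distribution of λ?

Total count 210 over total exposure 29 nights.
Gamma(α, β) with Poisson data over total exposure Σt gives posterior Gamma(α+Σx, β+Σt) = Gamma(221, 47).

47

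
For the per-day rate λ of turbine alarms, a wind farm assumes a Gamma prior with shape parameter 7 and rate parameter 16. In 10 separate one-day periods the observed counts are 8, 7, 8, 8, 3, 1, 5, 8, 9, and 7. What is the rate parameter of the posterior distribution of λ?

Total count: 8 + 7 + 8 + 8 + 3 + 1 + 5 + 8 + 9 + 7 = 64.
Total exposure: 10 days.
Conjugate update: add total count to the shape and total exposure to the rate, giving Gamma(71, 26).

26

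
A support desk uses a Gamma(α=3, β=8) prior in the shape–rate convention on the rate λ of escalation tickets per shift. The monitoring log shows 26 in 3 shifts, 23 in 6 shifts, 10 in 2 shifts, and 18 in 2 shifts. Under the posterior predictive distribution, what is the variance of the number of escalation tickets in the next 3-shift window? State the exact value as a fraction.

640/49

Total count: 26 + 23 + 10 + 18 = 77.
Total exposure: 3 + 6 + 2 + 2 = 13 shifts.
Posterior: α' = 3 + 77 = 80, β' = 8 + 13 = 21.
The posterior predictive for a window of length T is Negative Binomial with variance T·α'·(β'+T)/β'² = 3·80·24/441 = 640/49.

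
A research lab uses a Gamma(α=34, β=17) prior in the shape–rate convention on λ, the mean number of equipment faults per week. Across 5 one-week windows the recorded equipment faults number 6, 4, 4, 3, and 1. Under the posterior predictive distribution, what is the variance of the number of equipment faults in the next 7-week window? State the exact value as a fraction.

Total count: 6 + 4 + 4 + 3 + 1 = 18.
Total exposure: 5 weeks.
The Gamma prior is conjugate for the Poisson rate, so λ | data ~ Gamma(34+18, 17+5) = Gamma(52, 22).
The posterior predictive for a window of length T is Negative Binomial with variance T·α'·(β'+T)/β'² = 7·52·29/484 = 2639/121.

2639/121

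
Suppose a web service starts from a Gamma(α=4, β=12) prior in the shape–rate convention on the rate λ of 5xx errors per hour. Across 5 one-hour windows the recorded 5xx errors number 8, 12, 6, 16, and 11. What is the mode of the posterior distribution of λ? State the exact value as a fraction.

Total count: 8 + 12 + 6 + 16 + 11 = 53.
Total exposure: 5 hours.
Posterior: α' = 4 + 53 = 57, β' = 12 + 5 = 17.
Posterior mode = (α'−1)/β' = 56/17.

56/17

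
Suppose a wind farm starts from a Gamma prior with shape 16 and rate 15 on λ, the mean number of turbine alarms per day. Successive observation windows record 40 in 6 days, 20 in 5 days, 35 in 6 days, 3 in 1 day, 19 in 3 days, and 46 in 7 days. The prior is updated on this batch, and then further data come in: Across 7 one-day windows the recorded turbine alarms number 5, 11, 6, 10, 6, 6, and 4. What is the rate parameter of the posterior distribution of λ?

Total count: 40 + 20 + 35 + 3 + 19 + 46 = 163.
Total exposure: 6 + 5 + 6 + 1 + 3 + 7 = 28 days.
After the first batch: Gamma(16 + 163, 15 + 28) = Gamma(179, 43).
Total count: 5 + 11 + 6 + 10 + 6 + 6 + 4 = 48.
Total exposure: 7 days.
After the second batch: Gamma(179 + 48, 43 + 7) = Gamma(227, 50).

50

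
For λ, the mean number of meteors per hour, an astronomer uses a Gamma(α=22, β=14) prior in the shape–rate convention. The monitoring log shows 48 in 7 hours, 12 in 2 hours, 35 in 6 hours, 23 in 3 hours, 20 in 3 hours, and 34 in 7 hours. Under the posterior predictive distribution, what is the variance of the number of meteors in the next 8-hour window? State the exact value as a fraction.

19400/441

Total count: 48 + 12 + 35 + 23 + 20 + 34 = 172.
Total exposure: 7 + 2 + 6 + 3 + 3 + 7 = 28 hours.
Gamma(α, β) with Poisson data over total exposure Σt gives posterior Gamma(α+Σx, β+Σt) = Gamma(194, 42).
The posterior predictive for a window of length T is Negative Binomial with variance T·α'·(β'+T)/β'² = 8·194·50/1764 = 19400/441.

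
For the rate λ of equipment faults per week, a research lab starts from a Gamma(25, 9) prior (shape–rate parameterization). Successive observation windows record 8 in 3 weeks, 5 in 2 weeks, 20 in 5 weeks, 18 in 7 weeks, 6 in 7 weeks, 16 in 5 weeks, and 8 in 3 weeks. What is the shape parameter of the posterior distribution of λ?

Total count: 8 + 5 + 20 + 18 + 6 + 16 + 8 = 81.
Total exposure: 3 + 2 + 5 + 7 + 7 + 5 + 3 = 32 weeks.
The Gamma prior is conjugate for the Poisson rate, so λ | data ~ Gamma(25+81, 9+32) = Gamma(106, 41).

106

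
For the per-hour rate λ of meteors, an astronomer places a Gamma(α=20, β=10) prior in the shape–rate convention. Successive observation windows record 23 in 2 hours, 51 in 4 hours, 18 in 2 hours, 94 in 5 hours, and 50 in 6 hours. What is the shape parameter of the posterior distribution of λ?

256

Total count: 23 + 51 + 18 + 94 + 50 = 236.
Total exposure: 2 + 4 + 2 + 5 + 6 = 19 hours.
By Gamma–Poisson conjugacy, the posterior is Gamma(α + Σx, β + Σt) = Gamma(20 + 236, 10 + 19) = Gamma(256, 29).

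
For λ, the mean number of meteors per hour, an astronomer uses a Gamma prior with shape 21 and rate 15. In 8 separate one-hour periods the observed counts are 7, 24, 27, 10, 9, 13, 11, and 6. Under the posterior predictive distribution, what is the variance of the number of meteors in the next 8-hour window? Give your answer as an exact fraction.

Total count: 7 + 24 + 27 + 10 + 9 + 13 + 11 + 6 = 107.
Total exposure: 8 hours.
Posterior: α' = 21 + 107 = 128, β' = 15 + 8 = 23.
The posterior predictive for a window of length T is Negative Binomial with variance T·α'·(β'+T)/β'² = 8·128·31/529 = 31744/529.

31744/529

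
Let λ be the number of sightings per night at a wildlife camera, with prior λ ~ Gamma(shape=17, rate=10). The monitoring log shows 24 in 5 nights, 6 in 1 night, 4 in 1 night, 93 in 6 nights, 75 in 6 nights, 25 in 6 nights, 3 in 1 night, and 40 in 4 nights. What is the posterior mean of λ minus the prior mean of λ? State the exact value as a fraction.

219/40

Total count: 24 + 6 + 4 + 93 + 75 + 25 + 3 + 40 = 270.
Total exposure: 5 + 1 + 1 + 6 + 6 + 6 + 1 + 4 = 30 nights.
By Gamma–Poisson conjugacy, the posterior is Gamma(α + Σx, β + Σt) = Gamma(17 + 270, 10 + 30) = Gamma(287, 40).
Posterior mean = 287/40 = 287/40; prior mean = 17/10 = 17/10. Difference = 287/40 − 17/10 = 219/40.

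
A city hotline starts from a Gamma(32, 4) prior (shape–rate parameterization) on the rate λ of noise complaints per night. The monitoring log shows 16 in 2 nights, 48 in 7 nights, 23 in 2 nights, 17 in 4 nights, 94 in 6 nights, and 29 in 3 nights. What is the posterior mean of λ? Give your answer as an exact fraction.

Total count: 16 + 48 + 23 + 17 + 94 + 29 = 227.
Total exposure: 2 + 7 + 2 + 4 + 6 + 3 = 24 nights.
The Gamma prior is conjugate for the Poisson rate, so λ | data ~ Gamma(32+227, 4+24) = Gamma(259, 28).
Posterior mean = α'/β' = 259/28 = 37/4.

37/4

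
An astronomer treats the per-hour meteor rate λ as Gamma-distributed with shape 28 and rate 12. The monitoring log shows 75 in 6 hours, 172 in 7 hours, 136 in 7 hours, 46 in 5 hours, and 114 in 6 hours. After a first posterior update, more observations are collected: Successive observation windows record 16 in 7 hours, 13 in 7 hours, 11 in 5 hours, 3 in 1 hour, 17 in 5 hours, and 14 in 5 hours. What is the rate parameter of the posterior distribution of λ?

Total count: 75 + 172 + 136 + 46 + 114 = 543.
Total exposure: 6 + 7 + 7 + 5 + 6 = 31 hours.
After the first batch: Gamma(28 + 543, 12 + 31) = Gamma(571, 43).
Total count: 16 + 13 + 11 + 3 + 17 + 14 = 74.
Total exposure: 7 + 7 + 5 + 1 + 5 + 5 = 30 hours.
After the second batch: Gamma(571 + 74, 43 + 30) = Gamma(645, 73).

73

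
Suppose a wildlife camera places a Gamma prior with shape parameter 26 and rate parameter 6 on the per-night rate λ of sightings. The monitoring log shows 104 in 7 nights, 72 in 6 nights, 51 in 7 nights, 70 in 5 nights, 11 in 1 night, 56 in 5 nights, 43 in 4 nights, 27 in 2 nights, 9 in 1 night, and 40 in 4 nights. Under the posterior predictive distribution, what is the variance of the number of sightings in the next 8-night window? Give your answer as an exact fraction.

Total count: 104 + 72 + 51 + 70 + 11 + 56 + 43 + 27 + 9 + 40 = 483.
Total exposure: 7 + 6 + 7 + 5 + 1 + 5 + 4 + 2 + 1 + 4 = 42 nights.
Posterior: α' = 26 + 483 = 509, β' = 6 + 42 = 48.
The posterior predictive for a window of length T is Negative Binomial with variance T·α'·(β'+T)/β'² = 8·509·56/2304 = 3563/36.

3563/36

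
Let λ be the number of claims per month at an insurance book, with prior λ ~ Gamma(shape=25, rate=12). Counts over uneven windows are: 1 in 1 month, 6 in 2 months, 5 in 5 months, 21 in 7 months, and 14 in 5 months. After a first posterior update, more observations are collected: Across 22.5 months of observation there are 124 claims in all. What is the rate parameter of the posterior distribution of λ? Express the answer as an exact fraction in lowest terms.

Total count: 1 + 6 + 5 + 21 + 14 = 47.
Total exposure: 1 + 2 + 5 + 7 + 5 = 20 months.
After the first batch: Gamma(25 + 47, 12 + 20) = Gamma(72, 32).
Total count 124 over total exposure 22.5 months.
After the second batch: Gamma(72 + 124, 32 + 22.5) = Gamma(196, 109/2).

109/2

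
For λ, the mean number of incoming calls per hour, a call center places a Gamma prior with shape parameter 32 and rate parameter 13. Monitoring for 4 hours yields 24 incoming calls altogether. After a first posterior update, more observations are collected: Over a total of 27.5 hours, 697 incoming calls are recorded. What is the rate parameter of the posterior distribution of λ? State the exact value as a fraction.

89/2

Total count 24 over total exposure 4 hours.
After the first batch: Gamma(32 + 24, 13 + 4) = Gamma(56, 17).
Total count 697 over total exposure 27.5 hours.
After the second batch: Gamma(56 + 697, 17 + 27.5) = Gamma(753, 89/2).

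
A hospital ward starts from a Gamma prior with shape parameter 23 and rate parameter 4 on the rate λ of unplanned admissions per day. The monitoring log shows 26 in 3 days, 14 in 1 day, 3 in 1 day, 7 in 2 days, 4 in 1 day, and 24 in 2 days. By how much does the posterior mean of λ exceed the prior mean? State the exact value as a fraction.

Total count: 26 + 14 + 3 + 7 + 4 + 24 = 78.
Total exposure: 3 + 1 + 1 + 2 + 1 + 2 = 10 days.
Conjugate update: add total count to the shape and total exposure to the rate, giving Gamma(101, 14).
Posterior mean = 101/14 = 101/14; prior mean = 23/4 = 23/4. Difference = 101/14 − 23/4 = 41/28.

41/28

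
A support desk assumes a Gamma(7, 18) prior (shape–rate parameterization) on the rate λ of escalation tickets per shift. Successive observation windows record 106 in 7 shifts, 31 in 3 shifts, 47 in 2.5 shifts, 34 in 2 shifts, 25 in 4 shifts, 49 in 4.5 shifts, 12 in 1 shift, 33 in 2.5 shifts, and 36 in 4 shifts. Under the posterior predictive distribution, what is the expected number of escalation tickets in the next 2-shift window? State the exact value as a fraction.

Total count: 106 + 31 + 47 + 34 + 25 + 49 + 12 + 33 + 36 = 373.
Total exposure: 7 + 3 + 2.5 + 2 + 4 + 4.5 + 1 + 2.5 + 4 = 30.5 shifts.
Posterior: α' = 7 + 373 = 380, β' = 18 + 30.5 = 97/2.
Predictive mean over a 2-shift window = T·E[λ|data] = 2·380/(97/2) = 1520/97.

1520/97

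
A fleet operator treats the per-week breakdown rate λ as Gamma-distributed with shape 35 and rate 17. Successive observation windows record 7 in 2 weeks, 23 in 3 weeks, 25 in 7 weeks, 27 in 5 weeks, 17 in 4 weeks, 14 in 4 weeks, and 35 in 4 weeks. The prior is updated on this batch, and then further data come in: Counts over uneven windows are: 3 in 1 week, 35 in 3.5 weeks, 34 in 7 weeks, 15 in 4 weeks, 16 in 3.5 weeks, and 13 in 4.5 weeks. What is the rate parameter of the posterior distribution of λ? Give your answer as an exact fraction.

Total count: 7 + 23 + 25 + 27 + 17 + 14 + 35 = 148.
Total exposure: 2 + 3 + 7 + 5 + 4 + 4 + 4 = 29 weeks.
After the first batch: Gamma(35 + 148, 17 + 29) = Gamma(183, 46).
Total count: 3 + 35 + 34 + 15 + 16 + 13 = 116.
Total exposure: 1 + 3.5 + 7 + 4 + 3.5 + 4.5 = 23.5 weeks.
After the second batch: Gamma(183 + 116, 46 + 23.5) = Gamma(299, 139/2).

139/2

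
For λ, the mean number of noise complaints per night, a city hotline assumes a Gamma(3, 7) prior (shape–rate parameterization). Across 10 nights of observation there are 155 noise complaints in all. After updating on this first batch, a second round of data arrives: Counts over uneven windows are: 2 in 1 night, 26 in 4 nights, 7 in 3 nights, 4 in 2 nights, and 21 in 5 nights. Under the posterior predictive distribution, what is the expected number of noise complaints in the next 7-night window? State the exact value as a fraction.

763/16

Total count 155 over total exposure 10 nights.
After the first batch: Gamma(3 + 155, 7 + 10) = Gamma(158, 17).
Total count: 2 + 26 + 7 + 4 + 21 = 60.
Total exposure: 1 + 4 + 3 + 2 + 5 = 15 nights.
After the second batch: Gamma(158 + 60, 17 + 15) = Gamma(218, 32).
Predictive mean over a 7-night window = T·E[λ|data] = 7·218/32 = 763/16.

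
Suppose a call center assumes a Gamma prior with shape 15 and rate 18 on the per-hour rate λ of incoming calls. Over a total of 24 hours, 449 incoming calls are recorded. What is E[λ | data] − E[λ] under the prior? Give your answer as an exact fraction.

Total count 449 over total exposure 24 hours.
Posterior: α' = 15 + 449 = 464, β' = 18 + 24 = 42.
Posterior mean = 464/42 = 232/21; prior mean = 15/18 = 5/6. Difference = 232/21 − 5/6 = 143/14.

143/14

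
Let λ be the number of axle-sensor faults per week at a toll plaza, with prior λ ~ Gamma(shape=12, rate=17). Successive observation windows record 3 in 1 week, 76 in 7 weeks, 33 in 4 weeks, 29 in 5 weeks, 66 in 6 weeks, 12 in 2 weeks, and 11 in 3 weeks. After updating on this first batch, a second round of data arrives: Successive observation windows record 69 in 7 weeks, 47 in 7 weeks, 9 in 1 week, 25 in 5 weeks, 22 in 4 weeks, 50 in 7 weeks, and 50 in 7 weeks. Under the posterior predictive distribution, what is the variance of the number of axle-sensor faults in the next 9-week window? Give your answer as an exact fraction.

425592/6889

Total count: 3 + 76 + 33 + 29 + 66 + 12 + 11 = 230.
Total exposure: 1 + 7 + 4 + 5 + 6 + 2 + 3 = 28 weeks.
After the first batch: Gamma(12 + 230, 17 + 28) = Gamma(242, 45).
Total count: 69 + 47 + 9 + 25 + 22 + 50 + 50 = 272.
Total exposure: 7 + 7 + 1 + 5 + 4 + 7 + 7 = 38 weeks.
After the second batch: Gamma(242 + 272, 45 + 38) = Gamma(514, 83).
The posterior predictive for a window of length T is Negative Binomial with variance T·α'·(β'+T)/β'² = 9·514·92/6889 = 425592/6889.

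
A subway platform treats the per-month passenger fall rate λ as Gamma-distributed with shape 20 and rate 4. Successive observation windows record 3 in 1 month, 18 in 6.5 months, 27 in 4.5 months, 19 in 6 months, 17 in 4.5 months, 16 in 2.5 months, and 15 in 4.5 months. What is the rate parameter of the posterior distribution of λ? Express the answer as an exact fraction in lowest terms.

67/2

Total count: 3 + 18 + 27 + 19 + 17 + 16 + 15 = 115.
Total exposure: 1 + 6.5 + 4.5 + 6 + 4.5 + 2.5 + 4.5 = 29.5 months.
Posterior: α' = 20 + 115 = 135, β' = 4 + 29.5 = 67/2.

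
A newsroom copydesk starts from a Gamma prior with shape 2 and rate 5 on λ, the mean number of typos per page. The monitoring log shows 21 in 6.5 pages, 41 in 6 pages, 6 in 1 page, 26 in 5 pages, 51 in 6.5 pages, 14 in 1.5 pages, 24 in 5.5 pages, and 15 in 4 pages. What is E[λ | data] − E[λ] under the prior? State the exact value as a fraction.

918/205

Total count: 21 + 41 + 6 + 26 + 51 + 14 + 24 + 15 = 198.
Total exposure: 6.5 + 6 + 1 + 5 + 6.5 + 1.5 + 5.5 + 4 = 36 pages.
By Gamma–Poisson conjugacy, the posterior is Gamma(α + Σx, β + Σt) = Gamma(2 + 198, 5 + 36) = Gamma(200, 41).
Posterior mean = 200/41 = 200/41; prior mean = 2/5 = 2/5. Difference = 200/41 − 2/5 = 918/205.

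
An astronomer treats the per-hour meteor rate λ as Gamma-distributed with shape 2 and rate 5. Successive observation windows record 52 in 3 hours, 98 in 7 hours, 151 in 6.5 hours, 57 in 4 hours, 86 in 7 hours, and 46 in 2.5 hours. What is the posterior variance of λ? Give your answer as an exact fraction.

Total count: 52 + 98 + 151 + 57 + 86 + 46 = 490.
Total exposure: 3 + 7 + 6.5 + 4 + 7 + 2.5 = 30 hours.
Gamma(α, β) with Poisson data over total exposure Σt gives posterior Gamma(α+Σx, β+Σt) = Gamma(492, 35).
Posterior variance = α'/β'² = 492/1225.

492/1225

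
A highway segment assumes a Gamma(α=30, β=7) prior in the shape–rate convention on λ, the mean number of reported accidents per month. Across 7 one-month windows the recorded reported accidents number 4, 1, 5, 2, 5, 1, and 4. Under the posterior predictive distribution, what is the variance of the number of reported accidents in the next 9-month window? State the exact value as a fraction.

Total count: 4 + 1 + 5 + 2 + 5 + 1 + 4 = 22.
Total exposure: 7 months.
The Gamma prior is conjugate for the Poisson rate, so λ | data ~ Gamma(30+22, 7+7) = Gamma(52, 14).
The posterior predictive for a window of length T is Negative Binomial with variance T·α'·(β'+T)/β'² = 9·52·23/196 = 2691/49.

2691/49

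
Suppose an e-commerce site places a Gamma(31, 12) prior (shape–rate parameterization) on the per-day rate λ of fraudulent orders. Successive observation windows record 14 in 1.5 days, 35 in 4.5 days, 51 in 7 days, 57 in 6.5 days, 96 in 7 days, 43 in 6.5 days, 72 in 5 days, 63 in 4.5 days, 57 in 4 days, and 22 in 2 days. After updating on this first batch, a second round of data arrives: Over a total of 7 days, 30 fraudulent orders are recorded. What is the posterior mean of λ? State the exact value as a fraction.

1142/135

Total count: 14 + 35 + 51 + 57 + 96 + 43 + 72 + 63 + 57 + 22 = 510.
Total exposure: 1.5 + 4.5 + 7 + 6.5 + 7 + 6.5 + 5 + 4.5 + 4 + 2 = 48.5 days.
After the first batch: Gamma(31 + 510, 12 + 48.5) = Gamma(541, 121/2).
Total count 30 over total exposure 7 days.
After the second batch: Gamma(541 + 30, 121/2 + 7) = Gamma(571, 135/2).
Posterior mean = α'/β' = 571/(135/2) = 1142/135.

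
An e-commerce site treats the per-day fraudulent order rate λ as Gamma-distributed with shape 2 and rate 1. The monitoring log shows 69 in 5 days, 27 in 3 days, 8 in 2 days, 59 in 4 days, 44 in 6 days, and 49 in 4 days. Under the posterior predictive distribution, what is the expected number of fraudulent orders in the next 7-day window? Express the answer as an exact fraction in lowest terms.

Total count: 69 + 27 + 8 + 59 + 44 + 49 = 256.
Total exposure: 5 + 3 + 2 + 4 + 6 + 4 = 24 days.
The Gamma prior is conjugate for the Poisson rate, so λ | data ~ Gamma(2+256, 1+24) = Gamma(258, 25).
Predictive mean over a 7-day window = T·E[λ|data] = 7·258/25 = 1806/25.

1806/25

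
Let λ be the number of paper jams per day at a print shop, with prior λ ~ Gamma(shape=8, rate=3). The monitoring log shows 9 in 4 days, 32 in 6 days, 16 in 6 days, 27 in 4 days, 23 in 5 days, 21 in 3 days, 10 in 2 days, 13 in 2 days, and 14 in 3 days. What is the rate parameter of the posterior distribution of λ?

38

Total count: 9 + 32 + 16 + 27 + 23 + 21 + 10 + 13 + 14 = 165.
Total exposure: 4 + 6 + 6 + 4 + 5 + 3 + 2 + 2 + 3 = 35 days.
Gamma(α, β) with Poisson data over total exposure Σt gives posterior Gamma(α+Σx, β+Σt) = Gamma(173, 38).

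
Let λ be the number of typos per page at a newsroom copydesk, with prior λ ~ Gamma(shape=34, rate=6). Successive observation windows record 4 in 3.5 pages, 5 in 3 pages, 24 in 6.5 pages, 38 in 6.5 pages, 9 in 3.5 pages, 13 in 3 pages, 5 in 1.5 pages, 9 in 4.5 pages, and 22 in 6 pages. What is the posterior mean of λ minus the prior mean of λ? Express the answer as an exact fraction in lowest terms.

Total count: 4 + 5 + 24 + 38 + 9 + 13 + 5 + 9 + 22 = 129.
Total exposure: 3.5 + 3 + 6.5 + 6.5 + 3.5 + 3 + 1.5 + 4.5 + 6 = 38 pages.
Conjugate update: add total count to the shape and total exposure to the rate, giving Gamma(163, 44).
Posterior mean = 163/44 = 163/44; prior mean = 34/6 = 17/3. Difference = 163/44 − 17/3 = -259/132.

-259/132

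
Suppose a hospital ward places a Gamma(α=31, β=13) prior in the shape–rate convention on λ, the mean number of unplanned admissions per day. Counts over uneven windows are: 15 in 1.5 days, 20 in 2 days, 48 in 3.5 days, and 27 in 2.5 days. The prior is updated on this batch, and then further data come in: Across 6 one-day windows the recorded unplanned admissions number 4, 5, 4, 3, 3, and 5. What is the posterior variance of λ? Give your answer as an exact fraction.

Total count: 15 + 20 + 48 + 27 = 110.
Total exposure: 1.5 + 2 + 3.5 + 2.5 = 9.5 days.
After the first batch: Gamma(31 + 110, 13 + 9.5) = Gamma(141, 45/2).
Total count: 4 + 5 + 4 + 3 + 3 + 5 = 24.
Total exposure: 6 days.
After the second batch: Gamma(141 + 24, 45/2 + 6) = Gamma(165, 57/2).
Posterior variance = α'/β'² = 165/(3249/4) = 220/1083.

220/1083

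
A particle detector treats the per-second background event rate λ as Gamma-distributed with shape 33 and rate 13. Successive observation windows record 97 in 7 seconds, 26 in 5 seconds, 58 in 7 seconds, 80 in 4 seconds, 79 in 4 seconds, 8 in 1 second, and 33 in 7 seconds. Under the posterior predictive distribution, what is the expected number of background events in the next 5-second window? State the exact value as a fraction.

Total count: 97 + 26 + 58 + 80 + 79 + 8 + 33 = 381.
Total exposure: 7 + 5 + 7 + 4 + 4 + 1 + 7 = 35 seconds.
Gamma(α, β) with Poisson data over total exposure Σt gives posterior Gamma(α+Σx, β+Σt) = Gamma(414, 48).
Predictive mean over a 5-second window = T·E[λ|data] = 5·414/48 = 345/8.

345/8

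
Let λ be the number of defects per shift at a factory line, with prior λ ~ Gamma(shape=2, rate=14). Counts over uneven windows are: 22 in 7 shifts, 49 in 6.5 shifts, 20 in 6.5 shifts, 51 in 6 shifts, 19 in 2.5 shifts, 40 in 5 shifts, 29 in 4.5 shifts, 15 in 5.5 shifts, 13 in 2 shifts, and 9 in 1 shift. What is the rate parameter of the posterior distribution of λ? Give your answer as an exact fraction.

Total count: 22 + 49 + 20 + 51 + 19 + 40 + 29 + 15 + 13 + 9 = 267.
Total exposure: 7 + 6.5 + 6.5 + 6 + 2.5 + 5 + 4.5 + 5.5 + 2 + 1 = 46.5 shifts.
Conjugate update: add total count to the shape and total exposure to the rate, giving Gamma(269, 121/2).

121/2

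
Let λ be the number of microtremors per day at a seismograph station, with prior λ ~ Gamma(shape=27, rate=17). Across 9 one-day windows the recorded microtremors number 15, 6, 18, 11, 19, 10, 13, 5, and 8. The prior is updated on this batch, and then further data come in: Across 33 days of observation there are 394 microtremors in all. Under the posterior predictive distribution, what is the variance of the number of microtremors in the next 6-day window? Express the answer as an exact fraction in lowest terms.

Total count: 15 + 6 + 18 + 11 + 19 + 10 + 13 + 5 + 8 = 105.
Total exposure: 9 days.
After the first batch: Gamma(27 + 105, 17 + 9) = Gamma(132, 26).
Total count 394 over total exposure 33 days.
After the second batch: Gamma(132 + 394, 26 + 33) = Gamma(526, 59).
The posterior predictive for a window of length T is Negative Binomial with variance T·α'·(β'+T)/β'² = 6·526·65/3481 = 205140/3481.

205140/3481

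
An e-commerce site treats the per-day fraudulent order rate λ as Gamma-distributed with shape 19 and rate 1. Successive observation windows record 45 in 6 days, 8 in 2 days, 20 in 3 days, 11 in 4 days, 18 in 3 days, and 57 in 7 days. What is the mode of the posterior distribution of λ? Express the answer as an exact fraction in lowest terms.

Total count: 45 + 8 + 20 + 11 + 18 + 57 = 159.
Total exposure: 6 + 2 + 3 + 4 + 3 + 7 = 25 days.
The Gamma prior is conjugate for the Poisson rate, so λ | data ~ Gamma(19+159, 1+25) = Gamma(178, 26).
Posterior mode = (α'−1)/β' = 177/26.

177/26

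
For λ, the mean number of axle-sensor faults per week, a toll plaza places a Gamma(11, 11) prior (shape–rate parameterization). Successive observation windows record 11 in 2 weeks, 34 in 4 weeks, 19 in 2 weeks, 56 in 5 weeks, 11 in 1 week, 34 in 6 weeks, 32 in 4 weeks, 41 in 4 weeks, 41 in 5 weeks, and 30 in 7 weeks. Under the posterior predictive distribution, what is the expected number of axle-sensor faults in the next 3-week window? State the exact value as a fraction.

320/17

Total count: 11 + 34 + 19 + 56 + 11 + 34 + 32 + 41 + 41 + 30 = 309.
Total exposure: 2 + 4 + 2 + 5 + 1 + 6 + 4 + 4 + 5 + 7 = 40 weeks.
The Gamma prior is conjugate for the Poisson rate, so λ | data ~ Gamma(11+309, 11+40) = Gamma(320, 51).
Predictive mean over a 3-week window = T·E[λ|data] = 3·320/51 = 320/17.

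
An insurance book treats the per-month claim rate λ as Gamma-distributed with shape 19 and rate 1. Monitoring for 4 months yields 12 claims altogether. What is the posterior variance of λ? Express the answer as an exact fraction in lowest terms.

31/25

Total count 12 over total exposure 4 months.
The Gamma prior is conjugate for the Poisson rate, so λ | data ~ Gamma(19+12, 1+4) = Gamma(31, 5).
Posterior variance = α'/β'² = 31/25.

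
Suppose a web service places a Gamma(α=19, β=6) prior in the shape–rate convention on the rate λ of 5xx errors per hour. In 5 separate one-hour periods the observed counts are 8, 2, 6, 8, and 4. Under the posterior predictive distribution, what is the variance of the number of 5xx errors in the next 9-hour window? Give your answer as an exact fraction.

Total count: 8 + 2 + 6 + 8 + 4 = 28.
Total exposure: 5 hours.
Posterior: α' = 19 + 28 = 47, β' = 6 + 5 = 11.
The posterior predictive for a window of length T is Negative Binomial with variance T·α'·(β'+T)/β'² = 9·47·20/121 = 8460/121.

8460/121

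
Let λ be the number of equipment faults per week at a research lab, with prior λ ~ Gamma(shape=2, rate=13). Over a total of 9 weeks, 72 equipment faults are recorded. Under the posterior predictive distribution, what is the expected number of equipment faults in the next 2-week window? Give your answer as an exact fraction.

Total count 72 over total exposure 9 weeks.
Posterior: α' = 2 + 72 = 74, β' = 13 + 9 = 22.
Predictive mean over a 2-week window = T·E[λ|data] = 2·74/22 = 74/11.

74/11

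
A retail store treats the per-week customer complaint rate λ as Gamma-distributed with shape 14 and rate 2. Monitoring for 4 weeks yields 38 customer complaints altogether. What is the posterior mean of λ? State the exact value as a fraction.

Total count 38 over total exposure 4 weeks.
Conjugate update: add total count to the shape and total exposure to the rate, giving Gamma(52, 6).
Posterior mean = α'/β' = 52/6 = 26/3.

26/3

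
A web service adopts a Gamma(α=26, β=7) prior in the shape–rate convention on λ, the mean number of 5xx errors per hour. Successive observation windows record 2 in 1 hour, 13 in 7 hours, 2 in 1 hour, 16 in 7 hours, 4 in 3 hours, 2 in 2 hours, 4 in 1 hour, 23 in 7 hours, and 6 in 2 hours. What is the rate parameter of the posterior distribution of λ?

Total count: 2 + 13 + 2 + 16 + 4 + 2 + 4 + 23 + 6 = 72.
Total exposure: 1 + 7 + 1 + 7 + 3 + 2 + 1 + 7 + 2 = 31 hours.
By Gamma–Poisson conjugacy, the posterior is Gamma(α + Σx, β + Σt) = Gamma(26 + 72, 7 + 31) = Gamma(98, 38).

38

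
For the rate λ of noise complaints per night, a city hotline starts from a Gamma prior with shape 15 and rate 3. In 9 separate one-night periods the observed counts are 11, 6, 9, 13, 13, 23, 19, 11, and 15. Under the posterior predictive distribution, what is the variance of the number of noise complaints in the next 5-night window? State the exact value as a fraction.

Total count: 11 + 6 + 9 + 13 + 13 + 23 + 19 + 11 + 15 = 120.
Total exposure: 9 nights.
Conjugate update: add total count to the shape and total exposure to the rate, giving Gamma(135, 12).
The posterior predictive for a window of length T is Negative Binomial with variance T·α'·(β'+T)/β'² = 5·135·17/144 = 1275/16.

1275/16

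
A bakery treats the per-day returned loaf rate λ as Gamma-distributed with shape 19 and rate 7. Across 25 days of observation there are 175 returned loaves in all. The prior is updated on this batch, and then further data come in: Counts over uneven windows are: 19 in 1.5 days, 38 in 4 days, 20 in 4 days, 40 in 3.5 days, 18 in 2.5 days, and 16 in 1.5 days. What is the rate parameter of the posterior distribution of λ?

49

Total count 175 over total exposure 25 days.
After the first batch: Gamma(19 + 175, 7 + 25) = Gamma(194, 32).
Total count: 19 + 38 + 20 + 40 + 18 + 16 = 151.
Total exposure: 1.5 + 4 + 4 + 3.5 + 2.5 + 1.5 = 17 days.
After the second batch: Gamma(194 + 151, 32 + 17) = Gamma(345, 49).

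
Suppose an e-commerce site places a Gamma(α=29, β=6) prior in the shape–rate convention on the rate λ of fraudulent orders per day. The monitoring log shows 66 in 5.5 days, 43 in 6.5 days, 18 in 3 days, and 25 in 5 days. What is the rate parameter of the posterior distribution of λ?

26

Total count: 66 + 43 + 18 + 25 = 152.
Total exposure: 5.5 + 6.5 + 3 + 5 = 20 days.
The Gamma prior is conjugate for the Poisson rate, so λ | data ~ Gamma(29+152, 6+20) = Gamma(181, 26).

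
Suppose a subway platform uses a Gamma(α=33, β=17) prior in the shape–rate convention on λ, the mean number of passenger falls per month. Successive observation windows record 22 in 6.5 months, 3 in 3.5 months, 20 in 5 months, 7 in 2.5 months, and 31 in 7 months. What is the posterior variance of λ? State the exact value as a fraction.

464/6889

Total count: 22 + 3 + 20 + 7 + 31 = 83.
Total exposure: 6.5 + 3.5 + 5 + 2.5 + 7 = 24.5 months.
Gamma(α, β) with Poisson data over total exposure Σt gives posterior Gamma(α+Σx, β+Σt) = Gamma(116, 83/2).
Posterior variance = α'/β'² = 116/(6889/4) = 464/6889.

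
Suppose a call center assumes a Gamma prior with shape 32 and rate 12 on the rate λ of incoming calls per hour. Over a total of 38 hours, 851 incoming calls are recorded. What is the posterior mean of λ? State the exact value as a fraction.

883/50

Total count 851 over total exposure 38 hours.
Gamma(α, β) with Poisson data over total exposure Σt gives posterior Gamma(α+Σx, β+Σt) = Gamma(883, 50).
Posterior mean = α'/β' = 883/50.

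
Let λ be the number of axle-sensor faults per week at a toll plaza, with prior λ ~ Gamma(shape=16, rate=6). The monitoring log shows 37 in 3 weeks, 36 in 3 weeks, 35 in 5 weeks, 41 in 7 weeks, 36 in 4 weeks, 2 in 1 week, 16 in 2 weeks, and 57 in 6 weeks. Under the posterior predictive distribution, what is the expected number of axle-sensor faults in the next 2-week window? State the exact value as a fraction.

552/37

Total count: 37 + 36 + 35 + 41 + 36 + 2 + 16 + 57 = 260.
Total exposure: 3 + 3 + 5 + 7 + 4 + 1 + 2 + 6 = 31 weeks.
By Gamma–Poisson conjugacy, the posterior is Gamma(α + Σx, β + Σt) = Gamma(16 + 260, 6 + 31) = Gamma(276, 37).
Predictive mean over a 2-week window = T·E[λ|data] = 2·276/37 = 552/37.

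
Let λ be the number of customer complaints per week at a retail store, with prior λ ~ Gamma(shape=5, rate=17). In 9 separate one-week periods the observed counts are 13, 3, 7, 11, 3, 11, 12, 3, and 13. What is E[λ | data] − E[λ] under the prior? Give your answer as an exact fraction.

Total count: 13 + 3 + 7 + 11 + 3 + 11 + 12 + 3 + 13 = 76.
Total exposure: 9 weeks.
Posterior: α' = 5 + 76 = 81, β' = 17 + 9 = 26.
Posterior mean = 81/26 = 81/26; prior mean = 5/17 = 5/17. Difference = 81/26 − 5/17 = 1247/442.

1247/442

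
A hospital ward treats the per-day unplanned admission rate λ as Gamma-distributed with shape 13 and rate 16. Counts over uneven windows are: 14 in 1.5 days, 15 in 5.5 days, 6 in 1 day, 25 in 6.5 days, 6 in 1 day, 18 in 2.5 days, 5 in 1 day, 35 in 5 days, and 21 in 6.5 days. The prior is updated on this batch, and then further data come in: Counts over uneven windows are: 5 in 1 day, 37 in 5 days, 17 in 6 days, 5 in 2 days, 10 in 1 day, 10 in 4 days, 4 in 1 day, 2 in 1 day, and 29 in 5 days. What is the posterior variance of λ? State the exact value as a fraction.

1108/21025

Total count: 14 + 15 + 6 + 25 + 6 + 18 + 5 + 35 + 21 = 145.
Total exposure: 1.5 + 5.5 + 1 + 6.5 + 1 + 2.5 + 1 + 5 + 6.5 = 30.5 days.
After the first batch: Gamma(13 + 145, 16 + 30.5) = Gamma(158, 93/2).
Total count: 5 + 37 + 17 + 5 + 10 + 10 + 4 + 2 + 29 = 119.
Total exposure: 1 + 5 + 6 + 2 + 1 + 4 + 1 + 1 + 5 = 26 days.
After the second batch: Gamma(158 + 119, 93/2 + 26) = Gamma(277, 145/2).
Posterior variance = α'/β'² = 277/(21025/4) = 1108/21025.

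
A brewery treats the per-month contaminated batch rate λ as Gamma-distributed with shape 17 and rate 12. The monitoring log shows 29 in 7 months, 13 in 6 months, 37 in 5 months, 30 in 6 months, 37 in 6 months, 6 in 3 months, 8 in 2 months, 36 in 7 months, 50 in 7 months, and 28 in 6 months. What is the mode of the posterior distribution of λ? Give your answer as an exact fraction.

290/67

Total count: 29 + 13 + 37 + 30 + 37 + 6 + 8 + 36 + 50 + 28 = 274.
Total exposure: 7 + 6 + 5 + 6 + 6 + 3 + 2 + 7 + 7 + 6 = 55 months.
Conjugate update: add total count to the shape and total exposure to the rate, giving Gamma(291, 67).
Posterior mode = (α'−1)/β' = 290/67.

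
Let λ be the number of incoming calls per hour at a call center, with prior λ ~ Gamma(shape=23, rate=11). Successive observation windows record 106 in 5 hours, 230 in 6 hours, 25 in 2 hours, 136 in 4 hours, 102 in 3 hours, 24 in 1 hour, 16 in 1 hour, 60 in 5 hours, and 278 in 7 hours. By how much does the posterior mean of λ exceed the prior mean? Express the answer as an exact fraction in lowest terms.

Total count: 106 + 230 + 25 + 136 + 102 + 24 + 16 + 60 + 278 = 977.
Total exposure: 5 + 6 + 2 + 4 + 3 + 1 + 1 + 5 + 7 = 34 hours.
By Gamma–Poisson conjugacy, the posterior is Gamma(α + Σx, β + Σt) = Gamma(23 + 977, 11 + 34) = Gamma(1000, 45).
Posterior mean = 1000/45 = 200/9; prior mean = 23/11 = 23/11. Difference = 200/9 − 23/11 = 1993/99.

1993/99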